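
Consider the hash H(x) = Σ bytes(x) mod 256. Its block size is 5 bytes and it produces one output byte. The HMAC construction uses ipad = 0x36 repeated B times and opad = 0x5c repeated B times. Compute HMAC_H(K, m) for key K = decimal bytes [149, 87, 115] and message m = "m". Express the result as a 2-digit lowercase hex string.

Key decimal bytes [149, 87, 115] = 95 57 73 is 3 bytes ≤ B = 5; zero-pad to 5 bytes: K' = 95 57 73 00 00.
K' ⊕ ipad = a3 61 45 36 36.  K' ⊕ opad = c9 0b 2f 5c 5c.
Inner input = (K'⊕ipad) ∥ m = a3 61 45 36 36 ∥ 6d.
Inner hash: sum = 163+97+69+54+54+109 = 546; mod 256 = 34 → 22.
Outer input = (K'⊕opad) ∥ inner = c9 0b 2f 5c 5c ∥ 22.
Outer hash (tag): sum = 201+11+47+92+92+34 = 477; mod 256 = 221 → dd.

dd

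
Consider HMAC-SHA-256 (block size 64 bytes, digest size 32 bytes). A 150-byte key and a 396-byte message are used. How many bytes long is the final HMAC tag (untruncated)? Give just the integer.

The tag is one SHA-256 digest: 32 bytes.

32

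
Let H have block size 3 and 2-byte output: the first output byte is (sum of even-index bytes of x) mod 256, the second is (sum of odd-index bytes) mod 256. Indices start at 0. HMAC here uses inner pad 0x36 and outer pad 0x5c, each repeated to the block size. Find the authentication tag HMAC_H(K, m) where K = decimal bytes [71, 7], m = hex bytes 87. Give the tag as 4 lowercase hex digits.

2f02

Key decimal bytes [71, 7] = 47 07 is 2 bytes ≤ B = 3; zero-pad to 3 bytes: K' = 47 07 00.
K' ⊕ ipad = 71 31 36.  K' ⊕ opad = 1b 5b 5c.
Inner input = (K'⊕ipad) ∥ m = 71 31 36 ∥ 87.
Inner hash: even-index sum = 167 mod 256 = 167; odd-index sum = 184 mod 256 = 184 → a7 b8.
Outer input = (K'⊕opad) ∥ inner = 1b 5b 5c ∥ a7 b8.
Outer hash (tag): even-index sum = 303 mod 256 = 47; odd-index sum = 258 mod 256 = 2 → 2f 02.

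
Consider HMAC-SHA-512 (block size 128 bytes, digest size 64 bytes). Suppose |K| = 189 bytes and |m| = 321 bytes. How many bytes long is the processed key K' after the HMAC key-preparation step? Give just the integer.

Key is 189 > 128 bytes, so it is hashed to 64 bytes then zero-padded to 128: |K'| = 128.

128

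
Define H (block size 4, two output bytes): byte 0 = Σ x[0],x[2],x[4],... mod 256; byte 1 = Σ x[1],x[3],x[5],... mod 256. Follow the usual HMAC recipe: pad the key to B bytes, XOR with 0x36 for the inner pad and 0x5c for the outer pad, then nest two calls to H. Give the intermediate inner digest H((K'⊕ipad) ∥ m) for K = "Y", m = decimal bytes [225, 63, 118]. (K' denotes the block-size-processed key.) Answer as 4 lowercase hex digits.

fcab

Key "Y" = 59 is 1 byte ≤ B = 4; zero-pad to 4 bytes: K' = 59 00 00 00.
K' ⊕ ipad = 6f 36 36 36.
Inner input = 6f 36 36 36 ∥ e1 3f 76.
Inner hash: even-index sum = 508 mod 256 = 252; odd-index sum = 171 mod 256 = 171 → fc ab.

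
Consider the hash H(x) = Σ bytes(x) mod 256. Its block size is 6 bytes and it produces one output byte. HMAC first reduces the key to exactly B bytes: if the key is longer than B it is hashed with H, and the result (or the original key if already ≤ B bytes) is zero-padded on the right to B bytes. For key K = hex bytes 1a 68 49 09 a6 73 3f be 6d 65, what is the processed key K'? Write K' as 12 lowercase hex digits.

bc0000000000

|K| = 10 > B = 6, so first hash the key.
H(K): sum = 26+104+73+9+166+115+63+190+109+101 = 956; mod 256 = 188 → bc.
Zero-pad H(K) = bc to 6 bytes: K' = bc 00 00 00 00 00.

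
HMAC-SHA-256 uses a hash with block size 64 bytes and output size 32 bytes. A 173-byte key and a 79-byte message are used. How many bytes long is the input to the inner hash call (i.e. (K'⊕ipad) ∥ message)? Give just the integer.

Key is 173 > 64 bytes, so it is hashed to 32 bytes then zero-padded to 64: |K'| = 64.
Inner input = (K'⊕ipad) ∥ m → 64 + 79 = 143 bytes.

143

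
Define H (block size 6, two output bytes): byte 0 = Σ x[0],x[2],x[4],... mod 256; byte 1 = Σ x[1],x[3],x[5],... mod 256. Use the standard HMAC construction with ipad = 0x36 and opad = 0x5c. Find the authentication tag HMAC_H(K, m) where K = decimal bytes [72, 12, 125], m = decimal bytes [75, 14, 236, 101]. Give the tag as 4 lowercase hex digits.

Key decimal bytes [72, 12, 125] = 48 0c 7d is 3 bytes ≤ B = 6; zero-pad to 6 bytes: K' = 48 0c 7d 00 00 00.
K' ⊕ ipad = 7e 3a 4b 36 36 36.  K' ⊕ opad = 14 50 21 5c 5c 5c.
Inner input = (K'⊕ipad) ∥ m = 7e 3a 4b 36 36 36 ∥ 4b 0e ec 65.
Inner hash: even-index sum = 566 mod 256 = 54; odd-index sum = 281 mod 256 = 25 → 36 19.
Outer input = (K'⊕opad) ∥ inner = 14 50 21 5c 5c 5c ∥ 36 19.
Outer hash (tag): even-index sum = 199 mod 256 = 199; odd-index sum = 289 mod 256 = 33 → c7 21.

c721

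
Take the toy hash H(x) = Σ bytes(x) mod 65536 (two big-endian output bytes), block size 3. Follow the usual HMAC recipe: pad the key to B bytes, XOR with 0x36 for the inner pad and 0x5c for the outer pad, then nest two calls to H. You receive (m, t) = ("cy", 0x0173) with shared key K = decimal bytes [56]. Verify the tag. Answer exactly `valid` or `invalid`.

valid

Key decimal bytes [56] = 38 is 1 byte ≤ B = 3; zero-pad to 3 bytes: K' = 38 00 00.
K' ⊕ ipad = 0e 36 36; K' ⊕ opad = 64 5c 5c.
Inner hash: sum = 14+54+54+99+121 = 342 → 01 56.
Outer hash (recomputed tag): sum = 100+92+92+1+86 = 371 → 01 73.
Recomputed tag = 0173; claimed = 0173 → match.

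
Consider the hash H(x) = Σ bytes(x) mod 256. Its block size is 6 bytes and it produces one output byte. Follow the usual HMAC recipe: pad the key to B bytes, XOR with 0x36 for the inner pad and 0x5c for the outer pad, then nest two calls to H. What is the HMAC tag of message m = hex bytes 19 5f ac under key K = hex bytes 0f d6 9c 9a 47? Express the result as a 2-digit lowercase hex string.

Key hex bytes 0f d6 9c 9a 47 is 5 bytes ≤ B = 6; zero-pad to 6 bytes: K' = 0f d6 9c 9a 47 00.
K' ⊕ ipad = 39 e0 aa ac 71 36.  K' ⊕ opad = 53 8a c0 c6 1b 5c.
Inner input = (K'⊕ipad) ∥ m = 39 e0 aa ac 71 36 ∥ 19 5f ac.
Inner hash: sum = 57+224+170+172+113+54+25+95+172 = 1082; mod 256 = 58 → 3a.
Outer input = (K'⊕opad) ∥ inner = 53 8a c0 c6 1b 5c ∥ 3a.
Outer hash (tag): sum = 83+138+192+198+27+92+58 = 788; mod 256 = 20 → 14.

14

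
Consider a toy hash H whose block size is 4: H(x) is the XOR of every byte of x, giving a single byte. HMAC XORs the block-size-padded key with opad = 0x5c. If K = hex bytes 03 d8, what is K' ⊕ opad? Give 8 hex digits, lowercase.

Key hex bytes 03 d8 is 2 bytes ≤ B = 4; zero-pad to 4 bytes: K' = 03 d8 00 00.
XOR each byte with 0x5c: 03⊕5c=5f, d8⊕5c=84, 00⊕5c=5c, 00⊕5c=5c.

5f845c5c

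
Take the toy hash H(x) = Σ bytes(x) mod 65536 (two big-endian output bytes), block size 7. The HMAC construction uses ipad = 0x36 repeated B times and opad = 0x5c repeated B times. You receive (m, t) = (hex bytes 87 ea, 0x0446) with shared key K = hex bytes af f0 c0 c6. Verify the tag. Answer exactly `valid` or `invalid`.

Key hex bytes af f0 c0 c6 is 4 bytes ≤ B = 7; zero-pad to 7 bytes: K' = af f0 c0 c6 00 00 00.
K' ⊕ ipad = 99 c6 f6 f0 36 36 36; K' ⊕ opad = f3 ac 9c 9a 5c 5c 5c.
Inner hash: sum = 153+198+246+240+54+54+54+135+234 = 1368 → 05 58.
Outer hash (recomputed tag): sum = 243+172+156+154+92+92+92+5+88 = 1094 → 04 46.
Recomputed tag = 0446; claimed = 0446 → match.

valid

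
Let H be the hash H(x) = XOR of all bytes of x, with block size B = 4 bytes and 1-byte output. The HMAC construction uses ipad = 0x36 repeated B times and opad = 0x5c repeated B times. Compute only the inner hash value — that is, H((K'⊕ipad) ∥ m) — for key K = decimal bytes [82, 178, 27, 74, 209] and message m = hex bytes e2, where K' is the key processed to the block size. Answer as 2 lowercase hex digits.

Key decimal bytes [82, 178, 27, 74, 209] = 52 b2 1b 4a d1 is 5 bytes > B = 4, so hash it first: H(key) = 60, then zero-pad to 4 bytes: K' = 60 00 00 00.
K' ⊕ ipad = 56 36 36 36.
Inner input = 56 36 36 36 ∥ e2.
Inner hash: XOR 56⊕36⊕36⊕36⊕e2 = 82.

82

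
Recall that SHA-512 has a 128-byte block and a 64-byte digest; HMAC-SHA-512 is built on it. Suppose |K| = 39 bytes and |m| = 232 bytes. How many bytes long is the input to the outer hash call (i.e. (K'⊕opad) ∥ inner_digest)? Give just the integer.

Key is 39 ≤ 128 bytes, zero-padded: |K'| = 128.
Outer input = (K'⊕opad) ∥ H(inner) → 128 + 64 = 192 bytes.

192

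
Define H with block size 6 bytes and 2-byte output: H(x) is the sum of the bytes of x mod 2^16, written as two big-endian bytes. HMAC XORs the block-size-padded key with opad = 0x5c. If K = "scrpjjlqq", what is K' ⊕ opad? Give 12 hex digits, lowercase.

Key "scrpjjlqq" = 73 63 72 70 6a 6a 6c 71 71 is 9 bytes > B = 6, so hash it first: H(key) = 03 da, then zero-pad to 6 bytes: K' = 03 da 00 00 00 00.
XOR each byte with 0x5c: 03⊕5c=5f, da⊕5c=86, 00⊕5c=5c, 00⊕5c=5c, 00⊕5c=5c, 00⊕5c=5c.

5f865c5c5c5c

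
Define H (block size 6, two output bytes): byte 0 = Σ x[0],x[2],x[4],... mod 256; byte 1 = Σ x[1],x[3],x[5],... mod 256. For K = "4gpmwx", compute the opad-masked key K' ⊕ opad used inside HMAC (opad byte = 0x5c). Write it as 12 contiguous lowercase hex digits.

Key "4gpmwx" = 34 67 70 6d 77 78 is exactly B = 6 bytes: K' = 34 67 70 6d 77 78.
XOR each byte with 0x5c: 34⊕5c=68, 67⊕5c=3b, 70⊕5c=2c, 6d⊕5c=31, 77⊕5c=2b, 78⊕5c=24.

683b2c312b24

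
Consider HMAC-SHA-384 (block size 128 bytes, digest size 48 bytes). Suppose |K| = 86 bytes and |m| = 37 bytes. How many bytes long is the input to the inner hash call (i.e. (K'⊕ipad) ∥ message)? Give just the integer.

165

Key is 86 ≤ 128 bytes, zero-padded: |K'| = 128.
Inner input = (K'⊕ipad) ∥ m → 128 + 37 = 165 bytes.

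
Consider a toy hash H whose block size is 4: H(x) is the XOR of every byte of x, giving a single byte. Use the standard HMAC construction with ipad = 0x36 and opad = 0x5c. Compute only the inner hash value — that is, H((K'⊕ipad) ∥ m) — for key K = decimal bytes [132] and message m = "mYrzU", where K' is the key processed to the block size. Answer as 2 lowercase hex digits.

Key decimal bytes [132] = 84 is 1 byte ≤ B = 4; zero-pad to 4 bytes: K' = 84 00 00 00.
K' ⊕ ipad = b2 36 36 36.
Inner input = b2 36 36 36 ∥ 6d 59 72 7a 55.
Inner hash: XOR b2⊕36⊕36⊕36⊕6d⊕59⊕72⊕7a⊕55 = ed.

ed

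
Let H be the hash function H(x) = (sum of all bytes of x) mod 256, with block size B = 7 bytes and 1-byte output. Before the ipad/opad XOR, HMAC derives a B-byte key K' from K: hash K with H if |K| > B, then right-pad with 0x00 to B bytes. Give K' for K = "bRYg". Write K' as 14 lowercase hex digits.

62525967000000

Key "bRYg" = 62 52 59 67 is 4 bytes ≤ B = 7; zero-pad to 7 bytes: K' = 62 52 59 67 00 00 00.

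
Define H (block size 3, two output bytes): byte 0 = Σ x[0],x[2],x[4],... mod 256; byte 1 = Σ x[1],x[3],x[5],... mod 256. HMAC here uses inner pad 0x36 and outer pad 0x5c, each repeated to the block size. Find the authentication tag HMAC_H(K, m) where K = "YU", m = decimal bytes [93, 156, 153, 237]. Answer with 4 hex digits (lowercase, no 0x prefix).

ba37

Key "YU" = 59 55 is 2 bytes ≤ B = 3; zero-pad to 3 bytes: K' = 59 55 00.
K' ⊕ ipad = 6f 63 36.  K' ⊕ opad = 05 09 5c.
Inner input = (K'⊕ipad) ∥ m = 6f 63 36 ∥ 5d 9c 99 ed.
Inner hash: even-index sum = 558 mod 256 = 46; odd-index sum = 345 mod 256 = 89 → 2e 59.
Outer input = (K'⊕opad) ∥ inner = 05 09 5c ∥ 2e 59.
Outer hash (tag): even-index sum = 186 mod 256 = 186; odd-index sum = 55 mod 256 = 55 → ba 37.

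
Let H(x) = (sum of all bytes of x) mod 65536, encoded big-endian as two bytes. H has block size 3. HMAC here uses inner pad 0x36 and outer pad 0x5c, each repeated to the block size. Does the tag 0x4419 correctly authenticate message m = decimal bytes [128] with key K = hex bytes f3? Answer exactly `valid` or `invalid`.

Key hex bytes f3 is 1 byte ≤ B = 3; zero-pad to 3 bytes: K' = f3 00 00.
K' ⊕ ipad = c5 36 36; K' ⊕ opad = af 5c 5c.
Inner hash: sum = 197+54+54+128 = 433 → 01 b1.
Outer hash (recomputed tag): sum = 175+92+92+1+177 = 537 → 02 19.
Recomputed tag = 0219; claimed = 4419 → mismatch.

invalid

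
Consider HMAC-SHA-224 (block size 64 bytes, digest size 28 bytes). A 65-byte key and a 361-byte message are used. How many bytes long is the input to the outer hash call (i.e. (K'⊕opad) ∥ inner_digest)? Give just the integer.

92

Key is 65 > 64 bytes, so it is hashed to 28 bytes then zero-padded to 64: |K'| = 64.
Outer input = (K'⊕opad) ∥ H(inner) → 64 + 28 = 92 bytes.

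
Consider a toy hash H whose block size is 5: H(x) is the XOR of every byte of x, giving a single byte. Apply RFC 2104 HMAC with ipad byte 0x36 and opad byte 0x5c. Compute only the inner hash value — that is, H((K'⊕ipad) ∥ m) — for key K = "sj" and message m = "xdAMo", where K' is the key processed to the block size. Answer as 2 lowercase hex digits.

50

Key "sj" = 73 6a is 2 bytes ≤ B = 5; zero-pad to 5 bytes: K' = 73 6a 00 00 00.
K' ⊕ ipad = 45 5c 36 36 36.
Inner input = 45 5c 36 36 36 ∥ 78 64 41 4d 6f.
Inner hash: XOR 45⊕5c⊕36⊕36⊕36⊕78⊕64⊕41⊕4d⊕6f = 50.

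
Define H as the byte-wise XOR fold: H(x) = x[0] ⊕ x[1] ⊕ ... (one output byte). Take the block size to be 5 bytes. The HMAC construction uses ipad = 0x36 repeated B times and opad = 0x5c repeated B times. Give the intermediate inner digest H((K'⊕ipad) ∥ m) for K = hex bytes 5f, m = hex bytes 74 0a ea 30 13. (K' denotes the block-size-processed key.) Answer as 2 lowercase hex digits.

Key hex bytes 5f is 1 byte ≤ B = 5; zero-pad to 5 bytes: K' = 5f 00 00 00 00.
K' ⊕ ipad = 69 36 36 36 36.
Inner input = 69 36 36 36 36 ∥ 74 0a ea 30 13.
Inner hash: XOR 69⊕36⊕36⊕36⊕36⊕74⊕0a⊕ea⊕30⊕13 = de.

de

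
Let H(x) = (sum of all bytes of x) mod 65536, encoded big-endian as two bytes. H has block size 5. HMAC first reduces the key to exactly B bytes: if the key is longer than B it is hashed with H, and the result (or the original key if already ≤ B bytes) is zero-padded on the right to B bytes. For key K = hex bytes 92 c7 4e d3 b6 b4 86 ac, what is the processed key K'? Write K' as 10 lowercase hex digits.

0516000000

|K| = 8 > B = 5, so first hash the key.
H(K): sum = 146+199+78+211+182+180+134+172 = 1302 → 05 16.
Zero-pad H(K) = 05 16 to 5 bytes: K' = 05 16 00 00 00.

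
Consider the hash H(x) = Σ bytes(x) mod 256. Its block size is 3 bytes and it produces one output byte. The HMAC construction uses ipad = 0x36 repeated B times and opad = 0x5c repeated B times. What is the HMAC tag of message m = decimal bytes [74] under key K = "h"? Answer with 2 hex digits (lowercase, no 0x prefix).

Key "h" = 68 is 1 byte ≤ B = 3; zero-pad to 3 bytes: K' = 68 00 00.
K' ⊕ ipad = 5e 36 36.  K' ⊕ opad = 34 5c 5c.
Inner input = (K'⊕ipad) ∥ m = 5e 36 36 ∥ 4a.
Inner hash: sum = 94+54+54+74 = 276; mod 256 = 20 → 14.
Outer input = (K'⊕opad) ∥ inner = 34 5c 5c ∥ 14.
Outer hash (tag): sum = 52+92+92+20 = 256; mod 256 = 0 → 00.

00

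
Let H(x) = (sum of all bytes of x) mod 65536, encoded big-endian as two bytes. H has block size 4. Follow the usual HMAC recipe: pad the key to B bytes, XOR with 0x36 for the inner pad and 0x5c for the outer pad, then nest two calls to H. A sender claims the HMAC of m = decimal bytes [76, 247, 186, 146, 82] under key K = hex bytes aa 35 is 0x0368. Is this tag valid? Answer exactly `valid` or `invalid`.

Key hex bytes aa 35 is 2 bytes ≤ B = 4; zero-pad to 4 bytes: K' = aa 35 00 00.
K' ⊕ ipad = 9c 03 36 36; K' ⊕ opad = f6 69 5c 5c.
Inner hash: sum = 156+3+54+54+76+247+186+146+82 = 1004 → 03 ec.
Outer hash (recomputed tag): sum = 246+105+92+92+3+236 = 774 → 03 06.
Recomputed tag = 0306; claimed = 0368 → mismatch.

invalid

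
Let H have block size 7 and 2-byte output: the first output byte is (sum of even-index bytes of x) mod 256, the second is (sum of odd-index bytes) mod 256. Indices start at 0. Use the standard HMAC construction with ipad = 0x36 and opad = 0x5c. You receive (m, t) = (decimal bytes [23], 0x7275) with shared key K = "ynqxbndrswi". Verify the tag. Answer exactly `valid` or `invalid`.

Key "ynqxbndrswi" = 79 6e 71 78 62 6e 64 72 73 77 69 is 11 bytes > B = 7, so hash it first: H(key) = 8c 3d, then zero-pad to 7 bytes: K' = 8c 3d 00 00 00 00 00.
K' ⊕ ipad = ba 0b 36 36 36 36 36; K' ⊕ opad = d0 61 5c 5c 5c 5c 5c.
Inner hash: even-index sum = 348 mod 256 = 92; odd-index sum = 142 mod 256 = 142 → 5c 8e.
Outer hash (recomputed tag): even-index sum = 626 mod 256 = 114; odd-index sum = 373 mod 256 = 117 → 72 75.
Recomputed tag = 7275; claimed = 7275 → match.

valid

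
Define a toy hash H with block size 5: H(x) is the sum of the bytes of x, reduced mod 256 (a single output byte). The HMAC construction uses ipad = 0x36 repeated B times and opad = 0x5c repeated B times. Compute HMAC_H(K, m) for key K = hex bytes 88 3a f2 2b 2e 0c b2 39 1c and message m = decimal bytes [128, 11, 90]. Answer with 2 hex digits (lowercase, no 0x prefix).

bf

Key hex bytes 88 3a f2 2b 2e 0c b2 39 1c is 9 bytes > B = 5, so hash it first: H(key) = 20, then zero-pad to 5 bytes: K' = 20 00 00 00 00.
K' ⊕ ipad = 16 36 36 36 36.  K' ⊕ opad = 7c 5c 5c 5c 5c.
Inner input = (K'⊕ipad) ∥ m = 16 36 36 36 36 ∥ 80 0b 5a.
Inner hash: sum = 22+54+54+54+54+128+11+90 = 467; mod 256 = 211 → d3.
Outer input = (K'⊕opad) ∥ inner = 7c 5c 5c 5c 5c ∥ d3.
Outer hash (tag): sum = 124+92+92+92+92+211 = 703; mod 256 = 191 → bf.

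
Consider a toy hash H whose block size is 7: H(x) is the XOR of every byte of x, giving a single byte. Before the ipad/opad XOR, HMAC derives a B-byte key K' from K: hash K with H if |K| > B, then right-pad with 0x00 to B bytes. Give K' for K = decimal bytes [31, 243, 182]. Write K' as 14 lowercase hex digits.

1ff3b600000000

Key decimal bytes [31, 243, 182] = 1f f3 b6 is 3 bytes ≤ B = 7; zero-pad to 7 bytes: K' = 1f f3 b6 00 00 00 00.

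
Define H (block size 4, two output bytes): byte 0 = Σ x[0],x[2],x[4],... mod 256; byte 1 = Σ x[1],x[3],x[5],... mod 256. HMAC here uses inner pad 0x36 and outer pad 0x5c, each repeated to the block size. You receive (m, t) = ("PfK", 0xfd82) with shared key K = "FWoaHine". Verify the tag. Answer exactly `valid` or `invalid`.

invalid

Key "FWoaHine" = 46 57 6f 61 48 69 6e 65 is 8 bytes > B = 4, so hash it first: H(key) = 6b 86, then zero-pad to 4 bytes: K' = 6b 86 00 00.
K' ⊕ ipad = 5d b0 36 36; K' ⊕ opad = 37 da 5c 5c.
Inner hash: even-index sum = 302 mod 256 = 46; odd-index sum = 332 mod 256 = 76 → 2e 4c.
Outer hash (recomputed tag): even-index sum = 193 mod 256 = 193; odd-index sum = 386 mod 256 = 130 → c1 82.
Recomputed tag = c182; claimed = fd82 → mismatch.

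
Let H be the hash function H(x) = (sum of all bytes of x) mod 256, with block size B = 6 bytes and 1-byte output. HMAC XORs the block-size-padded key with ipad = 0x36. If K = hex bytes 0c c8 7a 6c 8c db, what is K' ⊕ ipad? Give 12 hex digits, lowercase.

Key hex bytes 0c c8 7a 6c 8c db is exactly B = 6 bytes: K' = 0c c8 7a 6c 8c db.
XOR each byte with 0x36: 0c⊕36=3a, c8⊕36=fe, 7a⊕36=4c, 6c⊕36=5a, 8c⊕36=ba, db⊕36=ed.

3afe4c5abaed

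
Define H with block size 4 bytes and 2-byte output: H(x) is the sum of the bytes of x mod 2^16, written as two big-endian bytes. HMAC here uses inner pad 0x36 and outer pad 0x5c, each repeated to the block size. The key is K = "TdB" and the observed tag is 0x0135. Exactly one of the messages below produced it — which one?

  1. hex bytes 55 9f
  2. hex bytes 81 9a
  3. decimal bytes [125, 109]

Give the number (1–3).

2

Key "TdB" = 54 64 42 is 3 bytes ≤ B = 4; zero-pad to 4 bytes: K' = 54 64 42 00.
K' ⊕ ipad = 62 52 74 36; K' ⊕ opad = 08 38 1e 5c.
m1: inner = H(62 52 74 36 55 9f) = 02 52; tag = H(08 38 1e 5c 02 52) = 010e
m2: inner = H(62 52 74 36 81 9a) = 02 79; tag = H(08 38 1e 5c 02 79) = 0135 ← matches
m3: inner = H(62 52 74 36 7d 6d) = 02 48; tag = H(08 38 1e 5c 02 48) = 0104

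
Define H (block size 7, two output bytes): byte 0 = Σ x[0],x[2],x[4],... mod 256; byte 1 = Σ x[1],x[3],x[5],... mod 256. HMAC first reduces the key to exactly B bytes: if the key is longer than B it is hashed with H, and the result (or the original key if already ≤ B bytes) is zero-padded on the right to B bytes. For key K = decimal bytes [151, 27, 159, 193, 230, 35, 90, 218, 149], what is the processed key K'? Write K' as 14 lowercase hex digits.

0bd90000000000

|K| = 9 > B = 7, so first hash the key.
H(K): even-index sum = 779 mod 256 = 11; odd-index sum = 473 mod 256 = 217 → 0b d9.
Zero-pad H(K) = 0b d9 to 7 bytes: K' = 0b d9 00 00 00 00 00.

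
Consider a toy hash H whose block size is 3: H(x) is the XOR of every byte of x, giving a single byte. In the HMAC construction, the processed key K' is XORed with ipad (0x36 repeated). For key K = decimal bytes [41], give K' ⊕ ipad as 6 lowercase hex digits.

Key decimal bytes [41] = 29 is 1 byte ≤ B = 3; zero-pad to 3 bytes: K' = 29 00 00.
XOR each byte with 0x36: 29⊕36=1f, 00⊕36=36, 00⊕36=36.

1f3636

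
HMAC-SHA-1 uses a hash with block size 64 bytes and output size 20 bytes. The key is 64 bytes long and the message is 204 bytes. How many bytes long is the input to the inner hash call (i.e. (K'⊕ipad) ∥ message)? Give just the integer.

Key is 64 ≤ 64 bytes, zero-padded: |K'| = 64.
Inner input = (K'⊕ipad) ∥ m → 64 + 204 = 268 bytes.

268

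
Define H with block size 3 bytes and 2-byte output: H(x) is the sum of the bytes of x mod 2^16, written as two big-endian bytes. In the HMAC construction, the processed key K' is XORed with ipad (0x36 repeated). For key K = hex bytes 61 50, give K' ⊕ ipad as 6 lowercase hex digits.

Key hex bytes 61 50 is 2 bytes ≤ B = 3; zero-pad to 3 bytes: K' = 61 50 00.
XOR each byte with 0x36: 61⊕36=57, 50⊕36=66, 00⊕36=36.

576636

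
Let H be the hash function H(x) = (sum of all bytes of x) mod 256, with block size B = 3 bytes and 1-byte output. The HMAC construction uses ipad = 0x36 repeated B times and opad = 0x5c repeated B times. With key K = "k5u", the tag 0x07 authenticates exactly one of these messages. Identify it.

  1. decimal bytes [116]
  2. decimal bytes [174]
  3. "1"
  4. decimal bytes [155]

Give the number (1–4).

4

Key "k5u" = 6b 35 75 is exactly B = 3 bytes: K' = 6b 35 75.
K' ⊕ ipad = 5d 03 43; K' ⊕ opad = 37 69 29.
m1: inner = H(5d 03 43 74) = 17; tag = H(37 69 29 17) = e0
m2: inner = H(5d 03 43 ae) = 51; tag = H(37 69 29 51) = 1a
m3: inner = H(5d 03 43 31) = d4; tag = H(37 69 29 d4) = 9d
m4: inner = H(5d 03 43 9b) = 3e; tag = H(37 69 29 3e) = 07 ← matches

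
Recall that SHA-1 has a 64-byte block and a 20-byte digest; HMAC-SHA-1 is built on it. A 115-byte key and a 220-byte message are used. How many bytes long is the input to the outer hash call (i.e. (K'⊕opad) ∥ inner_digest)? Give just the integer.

Key is 115 > 64 bytes, so it is hashed to 20 bytes then zero-padded to 64: |K'| = 64.
Outer input = (K'⊕opad) ∥ H(inner) → 64 + 20 = 84 bytes.

84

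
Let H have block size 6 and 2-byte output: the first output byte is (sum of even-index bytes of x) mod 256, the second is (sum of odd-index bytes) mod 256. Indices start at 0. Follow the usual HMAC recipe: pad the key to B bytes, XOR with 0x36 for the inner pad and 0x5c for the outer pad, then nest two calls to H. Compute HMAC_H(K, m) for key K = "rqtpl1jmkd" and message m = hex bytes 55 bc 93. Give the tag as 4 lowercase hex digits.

9874

Key "rqtpl1jmkd" = 72 71 74 70 6c 31 6a 6d 6b 64 is 10 bytes > B = 6, so hash it first: H(key) = 27 e3, then zero-pad to 6 bytes: K' = 27 e3 00 00 00 00.
K' ⊕ ipad = 11 d5 36 36 36 36.  K' ⊕ opad = 7b bf 5c 5c 5c 5c.
Inner input = (K'⊕ipad) ∥ m = 11 d5 36 36 36 36 ∥ 55 bc 93.
Inner hash: even-index sum = 357 mod 256 = 101; odd-index sum = 509 mod 256 = 253 → 65 fd.
Outer input = (K'⊕opad) ∥ inner = 7b bf 5c 5c 5c 5c ∥ 65 fd.
Outer hash (tag): even-index sum = 408 mod 256 = 152; odd-index sum = 628 mod 256 = 116 → 98 74.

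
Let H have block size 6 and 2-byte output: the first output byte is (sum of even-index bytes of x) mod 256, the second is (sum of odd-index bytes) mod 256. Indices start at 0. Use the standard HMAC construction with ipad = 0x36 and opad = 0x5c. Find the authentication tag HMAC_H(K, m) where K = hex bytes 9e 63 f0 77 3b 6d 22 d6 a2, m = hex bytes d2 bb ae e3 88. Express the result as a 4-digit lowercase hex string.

Key hex bytes 9e 63 f0 77 3b 6d 22 d6 a2 is 9 bytes > B = 6, so hash it first: H(key) = 8d 1d, then zero-pad to 6 bytes: K' = 8d 1d 00 00 00 00.
K' ⊕ ipad = bb 2b 36 36 36 36.  K' ⊕ opad = d1 41 5c 5c 5c 5c.
Inner input = (K'⊕ipad) ∥ m = bb 2b 36 36 36 36 ∥ d2 bb ae e3 88.
Inner hash: even-index sum = 815 mod 256 = 47; odd-index sum = 565 mod 256 = 53 → 2f 35.
Outer input = (K'⊕opad) ∥ inner = d1 41 5c 5c 5c 5c ∥ 2f 35.
Outer hash (tag): even-index sum = 440 mod 256 = 184; odd-index sum = 302 mod 256 = 46 → b8 2e.

b82e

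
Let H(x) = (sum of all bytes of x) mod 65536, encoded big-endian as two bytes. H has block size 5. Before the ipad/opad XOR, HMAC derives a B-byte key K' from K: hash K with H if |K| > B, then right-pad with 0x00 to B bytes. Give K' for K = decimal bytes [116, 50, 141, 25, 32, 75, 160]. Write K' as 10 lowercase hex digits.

|K| = 7 > B = 5, so first hash the key.
H(K): sum = 116+50+141+25+32+75+160 = 599 → 02 57.
Zero-pad H(K) = 02 57 to 5 bytes: K' = 02 57 00 00 00.

0257000000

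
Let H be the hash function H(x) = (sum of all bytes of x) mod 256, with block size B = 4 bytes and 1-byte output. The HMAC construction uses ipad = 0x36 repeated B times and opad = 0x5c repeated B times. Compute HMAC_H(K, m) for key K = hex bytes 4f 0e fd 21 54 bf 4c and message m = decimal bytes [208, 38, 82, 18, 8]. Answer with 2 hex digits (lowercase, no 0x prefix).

Key hex bytes 4f 0e fd 21 54 bf 4c is 7 bytes > B = 4, so hash it first: H(key) = da, then zero-pad to 4 bytes: K' = da 00 00 00.
K' ⊕ ipad = ec 36 36 36.  K' ⊕ opad = 86 5c 5c 5c.
Inner input = (K'⊕ipad) ∥ m = ec 36 36 36 ∥ d0 26 52 12 08.
Inner hash: sum = 236+54+54+54+208+38+82+18+8 = 752; mod 256 = 240 → f0.
Outer input = (K'⊕opad) ∥ inner = 86 5c 5c 5c ∥ f0.
Outer hash (tag): sum = 134+92+92+92+240 = 650; mod 256 = 138 → 8a.

8a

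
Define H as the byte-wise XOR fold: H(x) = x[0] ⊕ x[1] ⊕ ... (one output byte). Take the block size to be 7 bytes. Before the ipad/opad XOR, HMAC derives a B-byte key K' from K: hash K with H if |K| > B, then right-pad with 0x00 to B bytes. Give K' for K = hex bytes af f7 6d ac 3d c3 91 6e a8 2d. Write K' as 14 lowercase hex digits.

1d000000000000

|K| = 10 > B = 7, so first hash the key.
H(K): XOR af⊕f7⊕6d⊕ac⊕3d⊕c3⊕91⊕6e⊕a8⊕2d = 1d.
Zero-pad H(K) = 1d to 7 bytes: K' = 1d 00 00 00 00 00 00.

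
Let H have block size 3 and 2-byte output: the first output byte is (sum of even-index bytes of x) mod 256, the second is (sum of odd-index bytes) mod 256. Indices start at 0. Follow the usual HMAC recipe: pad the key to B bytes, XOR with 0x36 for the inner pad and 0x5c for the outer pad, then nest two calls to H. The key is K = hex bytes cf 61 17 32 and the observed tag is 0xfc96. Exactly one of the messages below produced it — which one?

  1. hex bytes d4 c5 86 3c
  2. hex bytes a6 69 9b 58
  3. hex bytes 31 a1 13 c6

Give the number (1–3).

2

Key hex bytes cf 61 17 32 is 4 bytes > B = 3, so hash it first: H(key) = e6 93, then zero-pad to 3 bytes: K' = e6 93 00.
K' ⊕ ipad = d0 a5 36; K' ⊕ opad = ba cf 5c.
m1: inner = H(d0 a5 36 d4 c5 86 3c) = 07 ff; tag = H(ba cf 5c 07 ff) = 15d6
m2: inner = H(d0 a5 36 a6 69 9b 58) = c7 e6; tag = H(ba cf 5c c7 e6) = fc96 ← matches
m3: inner = H(d0 a5 36 31 a1 13 c6) = 6d e9; tag = H(ba cf 5c 6d e9) = ff3c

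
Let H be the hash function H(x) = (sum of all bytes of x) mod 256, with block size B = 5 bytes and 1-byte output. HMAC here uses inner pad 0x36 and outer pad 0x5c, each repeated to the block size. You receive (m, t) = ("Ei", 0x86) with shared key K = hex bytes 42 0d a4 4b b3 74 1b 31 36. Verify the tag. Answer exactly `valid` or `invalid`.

Key hex bytes 42 0d a4 4b b3 74 1b 31 36 is 9 bytes > B = 5, so hash it first: H(key) = e7, then zero-pad to 5 bytes: K' = e7 00 00 00 00.
K' ⊕ ipad = d1 36 36 36 36; K' ⊕ opad = bb 5c 5c 5c 5c.
Inner hash: sum = 209+54+54+54+54+69+105 = 599; mod 256 = 87 → 57.
Outer hash (recomputed tag): sum = 187+92+92+92+92+87 = 642; mod 256 = 130 → 82.
Recomputed tag = 82; claimed = 86 → mismatch.

invalid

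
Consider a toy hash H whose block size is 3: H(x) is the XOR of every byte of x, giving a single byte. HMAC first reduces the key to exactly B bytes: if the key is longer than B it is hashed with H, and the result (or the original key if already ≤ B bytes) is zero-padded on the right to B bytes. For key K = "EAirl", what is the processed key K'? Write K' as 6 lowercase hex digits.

|K| = 5 > B = 3, so first hash the key.
H(K): XOR 45⊕41⊕69⊕72⊕6c = 73.
Zero-pad H(K) = 73 to 3 bytes: K' = 73 00 00.

730000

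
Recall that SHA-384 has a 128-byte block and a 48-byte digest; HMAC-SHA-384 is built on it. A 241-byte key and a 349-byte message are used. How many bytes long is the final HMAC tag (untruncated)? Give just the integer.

The tag is one SHA-384 digest: 48 bytes.

48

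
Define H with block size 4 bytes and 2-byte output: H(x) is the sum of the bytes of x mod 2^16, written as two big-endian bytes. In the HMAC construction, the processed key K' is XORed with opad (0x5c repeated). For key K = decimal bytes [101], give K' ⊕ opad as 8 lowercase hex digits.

Key decimal bytes [101] = 65 is 1 byte ≤ B = 4; zero-pad to 4 bytes: K' = 65 00 00 00.
XOR each byte with 0x5c: 65⊕5c=39, 00⊕5c=5c, 00⊕5c=5c, 00⊕5c=5c.

395c5c5c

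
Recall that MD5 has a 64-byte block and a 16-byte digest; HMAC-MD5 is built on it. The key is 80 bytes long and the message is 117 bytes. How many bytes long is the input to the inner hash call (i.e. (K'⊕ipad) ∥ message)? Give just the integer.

181

Key is 80 > 64 bytes, so it is hashed to 16 bytes then zero-padded to 64: |K'| = 64.
Inner input = (K'⊕ipad) ∥ m → 64 + 117 = 181 bytes.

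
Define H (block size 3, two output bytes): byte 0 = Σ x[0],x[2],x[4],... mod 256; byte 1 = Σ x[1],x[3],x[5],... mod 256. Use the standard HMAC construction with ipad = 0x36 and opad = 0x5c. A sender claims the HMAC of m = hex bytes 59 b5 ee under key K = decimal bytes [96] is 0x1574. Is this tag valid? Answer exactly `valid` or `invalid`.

Key decimal bytes [96] = 60 is 1 byte ≤ B = 3; zero-pad to 3 bytes: K' = 60 00 00.
K' ⊕ ipad = 56 36 36; K' ⊕ opad = 3c 5c 5c.
Inner hash: even-index sum = 321 mod 256 = 65; odd-index sum = 381 mod 256 = 125 → 41 7d.
Outer hash (recomputed tag): even-index sum = 277 mod 256 = 21; odd-index sum = 157 mod 256 = 157 → 15 9d.
Recomputed tag = 159d; claimed = 1574 → mismatch.

invalid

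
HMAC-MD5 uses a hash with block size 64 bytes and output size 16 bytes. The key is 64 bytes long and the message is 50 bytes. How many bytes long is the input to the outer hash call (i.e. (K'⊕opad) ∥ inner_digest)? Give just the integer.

80

Key is 64 ≤ 64 bytes, zero-padded: |K'| = 64.
Outer input = (K'⊕opad) ∥ H(inner) → 64 + 16 = 80 bytes.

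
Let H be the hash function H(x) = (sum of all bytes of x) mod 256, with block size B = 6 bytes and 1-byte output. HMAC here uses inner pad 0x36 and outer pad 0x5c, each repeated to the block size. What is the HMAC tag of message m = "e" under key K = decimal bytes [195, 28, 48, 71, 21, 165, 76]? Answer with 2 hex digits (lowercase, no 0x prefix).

a9

Key decimal bytes [195, 28, 48, 71, 21, 165, 76] = c3 1c 30 47 15 a5 4c is 7 bytes > B = 6, so hash it first: H(key) = 5c, then zero-pad to 6 bytes: K' = 5c 00 00 00 00 00.
K' ⊕ ipad = 6a 36 36 36 36 36.  K' ⊕ opad = 00 5c 5c 5c 5c 5c.
Inner input = (K'⊕ipad) ∥ m = 6a 36 36 36 36 36 ∥ 65.
Inner hash: sum = 106+54+54+54+54+54+101 = 477; mod 256 = 221 → dd.
Outer input = (K'⊕opad) ∥ inner = 00 5c 5c 5c 5c 5c ∥ dd.
Outer hash (tag): sum = 0+92+92+92+92+92+221 = 681; mod 256 = 169 → a9.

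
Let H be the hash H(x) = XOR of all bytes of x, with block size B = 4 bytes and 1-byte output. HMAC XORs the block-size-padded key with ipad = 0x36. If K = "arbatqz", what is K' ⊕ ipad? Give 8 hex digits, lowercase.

Key "arbatqz" = 61 72 62 61 74 71 7a is 7 bytes > B = 4, so hash it first: H(key) = 6f, then zero-pad to 4 bytes: K' = 6f 00 00 00.
XOR each byte with 0x36: 6f⊕36=59, 00⊕36=36, 00⊕36=36, 00⊕36=36.

59363636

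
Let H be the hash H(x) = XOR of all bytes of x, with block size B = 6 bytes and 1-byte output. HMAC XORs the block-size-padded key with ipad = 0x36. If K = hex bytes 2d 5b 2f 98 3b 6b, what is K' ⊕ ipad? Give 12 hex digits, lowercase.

1b6d19ae0d5d

Key hex bytes 2d 5b 2f 98 3b 6b is exactly B = 6 bytes: K' = 2d 5b 2f 98 3b 6b.
XOR each byte with 0x36: 2d⊕36=1b, 5b⊕36=6d, 2f⊕36=19, 98⊕36=ae, 3b⊕36=0d, 6b⊕36=5d.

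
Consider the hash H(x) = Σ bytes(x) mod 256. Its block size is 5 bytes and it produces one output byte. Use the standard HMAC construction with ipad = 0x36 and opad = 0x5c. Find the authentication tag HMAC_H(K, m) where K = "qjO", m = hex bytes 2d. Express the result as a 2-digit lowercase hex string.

e3

Key "qjO" = 71 6a 4f is 3 bytes ≤ B = 5; zero-pad to 5 bytes: K' = 71 6a 4f 00 00.
K' ⊕ ipad = 47 5c 79 36 36.  K' ⊕ opad = 2d 36 13 5c 5c.
Inner input = (K'⊕ipad) ∥ m = 47 5c 79 36 36 ∥ 2d.
Inner hash: sum = 71+92+121+54+54+45 = 437; mod 256 = 181 → b5.
Outer input = (K'⊕opad) ∥ inner = 2d 36 13 5c 5c ∥ b5.
Outer hash (tag): sum = 45+54+19+92+92+181 = 483; mod 256 = 227 → e3.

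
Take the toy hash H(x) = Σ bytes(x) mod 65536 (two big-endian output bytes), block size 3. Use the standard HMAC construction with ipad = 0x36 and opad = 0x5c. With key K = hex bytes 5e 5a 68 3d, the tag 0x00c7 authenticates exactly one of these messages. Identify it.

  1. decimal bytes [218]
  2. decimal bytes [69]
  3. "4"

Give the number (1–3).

Key hex bytes 5e 5a 68 3d is 4 bytes > B = 3, so hash it first: H(key) = 01 5d, then zero-pad to 3 bytes: K' = 01 5d 00.
K' ⊕ ipad = 37 6b 36; K' ⊕ opad = 5d 01 5c.
m1: inner = H(37 6b 36 da) = 01 b2; tag = H(5d 01 5c 01 b2) = 016d
m2: inner = H(37 6b 36 45) = 01 1d; tag = H(5d 01 5c 01 1d) = 00d8
m3: inner = H(37 6b 36 34) = 01 0c; tag = H(5d 01 5c 01 0c) = 00c7 ← matches

3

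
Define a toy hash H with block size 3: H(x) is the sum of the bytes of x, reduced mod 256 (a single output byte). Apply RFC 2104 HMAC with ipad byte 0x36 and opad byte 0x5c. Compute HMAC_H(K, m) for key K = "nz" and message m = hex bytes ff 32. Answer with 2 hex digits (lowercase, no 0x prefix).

Key "nz" = 6e 7a is 2 bytes ≤ B = 3; zero-pad to 3 bytes: K' = 6e 7a 00.
K' ⊕ ipad = 58 4c 36.  K' ⊕ opad = 32 26 5c.
Inner input = (K'⊕ipad) ∥ m = 58 4c 36 ∥ ff 32.
Inner hash: sum = 88+76+54+255+50 = 523; mod 256 = 11 → 0b.
Outer input = (K'⊕opad) ∥ inner = 32 26 5c ∥ 0b.
Outer hash (tag): sum = 50+38+92+11 = 191 → bf.

bf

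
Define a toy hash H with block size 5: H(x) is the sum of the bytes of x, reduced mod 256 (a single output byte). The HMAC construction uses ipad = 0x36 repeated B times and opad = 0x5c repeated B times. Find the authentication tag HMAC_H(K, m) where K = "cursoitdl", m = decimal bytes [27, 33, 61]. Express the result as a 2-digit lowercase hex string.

35

Key "cursoitdl" = 63 75 72 73 6f 69 74 64 6c is 9 bytes > B = 5, so hash it first: H(key) = d9, then zero-pad to 5 bytes: K' = d9 00 00 00 00.
K' ⊕ ipad = ef 36 36 36 36.  K' ⊕ opad = 85 5c 5c 5c 5c.
Inner input = (K'⊕ipad) ∥ m = ef 36 36 36 36 ∥ 1b 21 3d.
Inner hash: sum = 239+54+54+54+54+27+33+61 = 576; mod 256 = 64 → 40.
Outer input = (K'⊕opad) ∥ inner = 85 5c 5c 5c 5c ∥ 40.
Outer hash (tag): sum = 133+92+92+92+92+64 = 565; mod 256 = 53 → 35.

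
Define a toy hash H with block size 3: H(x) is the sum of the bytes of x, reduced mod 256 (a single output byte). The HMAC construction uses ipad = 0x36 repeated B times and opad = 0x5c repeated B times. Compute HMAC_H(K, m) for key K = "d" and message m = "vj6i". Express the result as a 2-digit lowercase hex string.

2d

Key "d" = 64 is 1 byte ≤ B = 3; zero-pad to 3 bytes: K' = 64 00 00.
K' ⊕ ipad = 52 36 36.  K' ⊕ opad = 38 5c 5c.
Inner input = (K'⊕ipad) ∥ m = 52 36 36 ∥ 76 6a 36 69.
Inner hash: sum = 82+54+54+118+106+54+105 = 573; mod 256 = 61 → 3d.
Outer input = (K'⊕opad) ∥ inner = 38 5c 5c ∥ 3d.
Outer hash (tag): sum = 56+92+92+61 = 301; mod 256 = 45 → 2d.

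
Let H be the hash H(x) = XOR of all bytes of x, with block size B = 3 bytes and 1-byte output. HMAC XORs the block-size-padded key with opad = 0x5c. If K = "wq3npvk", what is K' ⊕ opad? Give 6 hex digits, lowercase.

Key "wq3npvk" = 77 71 33 6e 70 76 6b is 7 bytes > B = 3, so hash it first: H(key) = 36, then zero-pad to 3 bytes: K' = 36 00 00.
XOR each byte with 0x5c: 36⊕5c=6a, 00⊕5c=5c, 00⊕5c=5c.

6a5c5c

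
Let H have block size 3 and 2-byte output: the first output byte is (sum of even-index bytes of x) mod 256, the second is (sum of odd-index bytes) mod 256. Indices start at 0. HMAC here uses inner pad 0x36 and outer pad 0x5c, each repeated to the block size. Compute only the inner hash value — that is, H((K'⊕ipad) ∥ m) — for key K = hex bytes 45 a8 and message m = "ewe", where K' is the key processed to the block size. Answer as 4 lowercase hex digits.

Key hex bytes 45 a8 is 2 bytes ≤ B = 3; zero-pad to 3 bytes: K' = 45 a8 00.
K' ⊕ ipad = 73 9e 36.
Inner input = 73 9e 36 ∥ 65 77 65.
Inner hash: even-index sum = 288 mod 256 = 32; odd-index sum = 360 mod 256 = 104 → 20 68.

2068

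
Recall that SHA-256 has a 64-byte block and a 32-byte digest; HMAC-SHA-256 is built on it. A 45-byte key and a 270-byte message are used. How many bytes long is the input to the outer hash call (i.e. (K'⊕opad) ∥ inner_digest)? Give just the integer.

Key is 45 ≤ 64 bytes, zero-padded: |K'| = 64.
Outer input = (K'⊕opad) ∥ H(inner) → 64 + 32 = 96 bytes.

96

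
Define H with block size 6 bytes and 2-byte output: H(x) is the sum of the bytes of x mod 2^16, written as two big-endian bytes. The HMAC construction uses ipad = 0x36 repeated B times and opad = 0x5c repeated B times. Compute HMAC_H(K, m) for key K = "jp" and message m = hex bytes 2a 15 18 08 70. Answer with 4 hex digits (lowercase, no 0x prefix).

021d

Key "jp" = 6a 70 is 2 bytes ≤ B = 6; zero-pad to 6 bytes: K' = 6a 70 00 00 00 00.
K' ⊕ ipad = 5c 46 36 36 36 36.  K' ⊕ opad = 36 2c 5c 5c 5c 5c.
Inner input = (K'⊕ipad) ∥ m = 5c 46 36 36 36 36 ∥ 2a 15 18 08 70.
Inner hash: sum = 92+70+54+54+54+54+42+21+24+8+112 = 585 → 02 49.
Outer input = (K'⊕opad) ∥ inner = 36 2c 5c 5c 5c 5c ∥ 02 49.
Outer hash (tag): sum = 54+44+92+92+92+92+2+73 = 541 → 02 1d.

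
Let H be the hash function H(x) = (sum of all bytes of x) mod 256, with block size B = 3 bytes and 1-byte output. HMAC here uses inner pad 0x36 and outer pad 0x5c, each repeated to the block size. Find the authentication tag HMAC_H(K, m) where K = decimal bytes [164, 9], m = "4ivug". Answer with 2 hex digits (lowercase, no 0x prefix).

Key decimal bytes [164, 9] = a4 09 is 2 bytes ≤ B = 3; zero-pad to 3 bytes: K' = a4 09 00.
K' ⊕ ipad = 92 3f 36.  K' ⊕ opad = f8 55 5c.
Inner input = (K'⊕ipad) ∥ m = 92 3f 36 ∥ 34 69 76 75 67.
Inner hash: sum = 146+63+54+52+105+118+117+103 = 758; mod 256 = 246 → f6.
Outer input = (K'⊕opad) ∥ inner = f8 55 5c ∥ f6.
Outer hash (tag): sum = 248+85+92+246 = 671; mod 256 = 159 → 9f.

9f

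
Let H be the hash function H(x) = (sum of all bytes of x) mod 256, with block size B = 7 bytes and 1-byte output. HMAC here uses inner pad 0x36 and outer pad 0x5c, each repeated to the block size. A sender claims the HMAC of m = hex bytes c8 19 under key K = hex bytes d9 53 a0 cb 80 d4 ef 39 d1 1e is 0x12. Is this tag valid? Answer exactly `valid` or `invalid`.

Key hex bytes d9 53 a0 cb 80 d4 ef 39 d1 1e is 10 bytes > B = 7, so hash it first: H(key) = 02, then zero-pad to 7 bytes: K' = 02 00 00 00 00 00 00.
K' ⊕ ipad = 34 36 36 36 36 36 36; K' ⊕ opad = 5e 5c 5c 5c 5c 5c 5c.
Inner hash: sum = 52+54+54+54+54+54+54+200+25 = 601; mod 256 = 89 → 59.
Outer hash (recomputed tag): sum = 94+92+92+92+92+92+92+89 = 735; mod 256 = 223 → df.
Recomputed tag = df; claimed = 12 → mismatch.

invalid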